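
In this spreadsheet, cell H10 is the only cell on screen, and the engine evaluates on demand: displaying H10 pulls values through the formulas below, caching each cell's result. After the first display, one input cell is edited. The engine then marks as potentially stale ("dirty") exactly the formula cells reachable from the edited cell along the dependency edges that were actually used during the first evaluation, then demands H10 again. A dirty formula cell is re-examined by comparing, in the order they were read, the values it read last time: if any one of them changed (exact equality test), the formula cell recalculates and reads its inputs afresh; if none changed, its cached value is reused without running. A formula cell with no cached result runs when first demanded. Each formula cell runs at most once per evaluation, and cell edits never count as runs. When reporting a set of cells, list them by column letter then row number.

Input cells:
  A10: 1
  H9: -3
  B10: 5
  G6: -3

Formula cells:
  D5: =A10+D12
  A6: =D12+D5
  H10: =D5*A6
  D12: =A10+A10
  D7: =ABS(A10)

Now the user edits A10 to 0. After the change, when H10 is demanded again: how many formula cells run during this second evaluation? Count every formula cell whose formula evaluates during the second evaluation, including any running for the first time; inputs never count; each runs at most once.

Run set: A6, D5, D12, H10 (4 run).

Initial pass — values computed on the first demand:
  D12 = 1 + 1 = 2
  D5 = 1 + 2 = 3
  A6 = 2 + 3 = 5
  H10 = 3 * 5 = 15

Second demand — change propagation:
  D12: re-runs because A10 1->0; A10 1->0; new result 0.
  D5: re-runs because A10 1->0; D12 2->0; new result 0.
  A6: re-runs because D12 2->0; D5 3->0; new result 0.
  H10: re-runs because D5 3->0; A6 5->0; new result 0.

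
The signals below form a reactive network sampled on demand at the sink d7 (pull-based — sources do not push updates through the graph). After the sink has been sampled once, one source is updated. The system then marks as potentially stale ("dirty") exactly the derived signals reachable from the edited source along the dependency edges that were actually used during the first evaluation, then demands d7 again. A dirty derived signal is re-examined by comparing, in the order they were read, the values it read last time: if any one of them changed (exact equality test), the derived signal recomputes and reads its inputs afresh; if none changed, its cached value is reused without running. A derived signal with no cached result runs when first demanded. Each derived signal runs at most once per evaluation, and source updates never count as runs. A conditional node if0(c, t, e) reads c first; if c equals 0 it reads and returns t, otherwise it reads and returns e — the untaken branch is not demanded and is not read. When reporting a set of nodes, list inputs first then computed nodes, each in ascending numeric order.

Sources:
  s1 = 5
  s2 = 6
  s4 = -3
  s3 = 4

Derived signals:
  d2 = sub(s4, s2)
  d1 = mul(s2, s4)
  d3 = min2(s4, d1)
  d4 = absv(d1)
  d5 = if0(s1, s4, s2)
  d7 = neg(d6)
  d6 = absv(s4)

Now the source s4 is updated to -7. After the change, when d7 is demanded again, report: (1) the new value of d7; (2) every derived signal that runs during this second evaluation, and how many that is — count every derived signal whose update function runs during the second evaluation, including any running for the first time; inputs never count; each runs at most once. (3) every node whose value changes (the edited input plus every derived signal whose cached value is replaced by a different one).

d7 now evaluates to -7.
Run set: d6, d7 (2 run).
Changed values: s4, d6, d7.

Initial pass — values computed on the first demand:
  d6 = absv(-3) = 3
  d7 = neg(3) = -3

Second demand — change propagation:
  d6: re-runs because s4 -3->-7; new result 7.
  d7: re-runs because d6 3->7; new result -7.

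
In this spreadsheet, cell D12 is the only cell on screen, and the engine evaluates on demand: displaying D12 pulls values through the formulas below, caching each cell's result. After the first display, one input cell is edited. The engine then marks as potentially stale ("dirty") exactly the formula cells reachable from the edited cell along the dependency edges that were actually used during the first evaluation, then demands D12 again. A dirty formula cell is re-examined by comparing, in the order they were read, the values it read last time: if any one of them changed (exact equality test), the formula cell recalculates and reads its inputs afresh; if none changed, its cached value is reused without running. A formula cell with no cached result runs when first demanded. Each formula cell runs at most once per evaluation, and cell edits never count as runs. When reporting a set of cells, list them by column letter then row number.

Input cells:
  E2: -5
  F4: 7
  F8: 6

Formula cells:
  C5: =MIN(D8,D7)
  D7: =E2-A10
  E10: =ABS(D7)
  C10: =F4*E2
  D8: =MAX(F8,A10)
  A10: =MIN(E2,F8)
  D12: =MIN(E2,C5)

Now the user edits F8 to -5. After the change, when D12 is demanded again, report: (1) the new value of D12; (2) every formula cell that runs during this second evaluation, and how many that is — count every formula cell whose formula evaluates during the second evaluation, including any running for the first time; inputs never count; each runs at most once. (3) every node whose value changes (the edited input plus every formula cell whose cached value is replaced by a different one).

Initial pass — values computed on the first demand:
  A10 = MIN(-5, 6) = -5
  D7 = -5 - -5 = 0
  D8 = MAX(6, -5) = 6
  C5 = MIN(6, 0) = 0
  D12 = MIN(-5, 0) = -5

Second demand — change propagation:
  A10: re-runs because F8 6->-5; new result -5 (unchanged).
  D7: re-examined; everything it read last time is the same (E2 unchanged, A10 unchanged) — cache 0 kept, no run.
  D8: re-runs because F8 6->-5; new result -5.
  C5: re-runs because D8 6->-5; new result -5.
  D12: re-runs because C5 0->-5; new result -5 (unchanged).

The important point: at D7 every value read last time is unchanged, so the dirty flag clears without a run.

D12 now evaluates to -5.
Run set: A10, C5, D8, D12 (4 run).
Changed values: C5, D8, F8.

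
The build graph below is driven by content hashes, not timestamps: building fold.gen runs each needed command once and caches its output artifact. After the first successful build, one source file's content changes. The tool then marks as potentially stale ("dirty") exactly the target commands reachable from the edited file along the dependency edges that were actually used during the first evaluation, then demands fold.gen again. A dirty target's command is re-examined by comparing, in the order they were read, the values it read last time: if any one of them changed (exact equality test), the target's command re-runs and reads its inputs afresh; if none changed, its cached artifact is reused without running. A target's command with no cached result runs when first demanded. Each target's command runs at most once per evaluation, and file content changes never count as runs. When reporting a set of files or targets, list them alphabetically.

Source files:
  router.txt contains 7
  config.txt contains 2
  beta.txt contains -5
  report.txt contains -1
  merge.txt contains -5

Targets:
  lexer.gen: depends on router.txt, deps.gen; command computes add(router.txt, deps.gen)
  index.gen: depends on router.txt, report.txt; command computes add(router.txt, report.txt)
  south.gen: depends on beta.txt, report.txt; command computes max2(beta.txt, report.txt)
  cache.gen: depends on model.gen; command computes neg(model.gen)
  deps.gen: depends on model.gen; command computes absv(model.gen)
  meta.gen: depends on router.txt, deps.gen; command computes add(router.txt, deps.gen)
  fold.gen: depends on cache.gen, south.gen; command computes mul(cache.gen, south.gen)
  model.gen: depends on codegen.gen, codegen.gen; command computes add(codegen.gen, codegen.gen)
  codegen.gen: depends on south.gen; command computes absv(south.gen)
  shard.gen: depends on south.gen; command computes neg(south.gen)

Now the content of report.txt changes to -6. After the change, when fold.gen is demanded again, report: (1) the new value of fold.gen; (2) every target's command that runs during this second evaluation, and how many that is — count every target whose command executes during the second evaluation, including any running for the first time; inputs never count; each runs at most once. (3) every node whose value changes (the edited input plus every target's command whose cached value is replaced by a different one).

fold.gen now evaluates to 50.
Run set: cache.gen, codegen.gen, fold.gen, model.gen, south.gen (5 run).
Changed values: cache.gen, codegen.gen, fold.gen, model.gen, report.txt, south.gen.

Initial pass — values computed on the first demand:
  south.gen = max2(-5, -1) = -1
  codegen.gen = absv(-1) = 1
  model.gen = add(1, 1) = 2
  cache.gen = neg(2) = -2
  fold.gen = mul(-2, -1) = 2

Second demand — change propagation:
  south.gen: re-runs because report.txt -1->-6; new result -5.
  codegen.gen: re-runs because south.gen -1->-5; new result 5.
  model.gen: re-runs because codegen.gen 1->5; codegen.gen 1->5; new result 10.
  cache.gen: re-runs because model.gen 2->10; new result -10.
  fold.gen: re-runs because cache.gen -2->-10; south.gen -1->-5; new result 50.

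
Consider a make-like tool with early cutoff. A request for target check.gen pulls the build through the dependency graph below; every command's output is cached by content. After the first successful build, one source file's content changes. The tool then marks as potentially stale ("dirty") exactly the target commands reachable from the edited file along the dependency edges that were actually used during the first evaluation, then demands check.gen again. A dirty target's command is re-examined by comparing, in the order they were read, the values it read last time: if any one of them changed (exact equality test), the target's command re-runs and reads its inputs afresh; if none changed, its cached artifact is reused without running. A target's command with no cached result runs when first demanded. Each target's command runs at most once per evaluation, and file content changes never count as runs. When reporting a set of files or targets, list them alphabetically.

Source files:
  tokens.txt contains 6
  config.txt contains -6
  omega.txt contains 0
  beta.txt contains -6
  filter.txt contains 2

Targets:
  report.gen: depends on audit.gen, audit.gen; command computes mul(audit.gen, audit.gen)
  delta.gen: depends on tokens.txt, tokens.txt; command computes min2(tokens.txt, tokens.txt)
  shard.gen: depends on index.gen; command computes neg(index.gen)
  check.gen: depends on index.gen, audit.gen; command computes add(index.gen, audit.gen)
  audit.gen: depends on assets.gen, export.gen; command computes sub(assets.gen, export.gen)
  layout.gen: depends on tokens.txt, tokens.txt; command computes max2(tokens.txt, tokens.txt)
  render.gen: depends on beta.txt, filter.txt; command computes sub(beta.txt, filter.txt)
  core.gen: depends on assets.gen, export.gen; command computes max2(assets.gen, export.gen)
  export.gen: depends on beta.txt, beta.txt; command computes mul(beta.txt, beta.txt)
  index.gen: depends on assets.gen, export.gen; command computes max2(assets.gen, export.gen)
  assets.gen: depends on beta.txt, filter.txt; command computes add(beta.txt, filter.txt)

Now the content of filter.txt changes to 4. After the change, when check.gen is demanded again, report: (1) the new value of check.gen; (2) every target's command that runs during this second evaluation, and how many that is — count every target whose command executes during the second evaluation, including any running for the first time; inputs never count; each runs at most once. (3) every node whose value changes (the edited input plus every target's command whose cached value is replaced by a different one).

First demand of the output computes:
  assets.gen = add(-6, 2) = -4
  export.gen = mul(-6, -6) = 36
  audit.gen = sub(-4, 36) = -40
  index.gen = max2(-4, 36) = 36
  check.gen = add(36, -40) = -4

After the edit, cleaning proceeds:
  assets.gen: a read changed (filter.txt 2->4) — executes, giving -2.
  audit.gen: a read changed (assets.gen -4->-2) — executes, giving -38.
  index.gen: a read changed (assets.gen -4->-2) — executes, giving 36 — identical to its old value.
  check.gen: a read changed (audit.gen -40->-38) — executes, giving -2.

Demanding check.gen again yields -2.
4 target commands run: assets.gen, audit.gen, check.gen, index.gen.
The nodes whose values change: assets.gen, audit.gen, check.gen, filter.txt.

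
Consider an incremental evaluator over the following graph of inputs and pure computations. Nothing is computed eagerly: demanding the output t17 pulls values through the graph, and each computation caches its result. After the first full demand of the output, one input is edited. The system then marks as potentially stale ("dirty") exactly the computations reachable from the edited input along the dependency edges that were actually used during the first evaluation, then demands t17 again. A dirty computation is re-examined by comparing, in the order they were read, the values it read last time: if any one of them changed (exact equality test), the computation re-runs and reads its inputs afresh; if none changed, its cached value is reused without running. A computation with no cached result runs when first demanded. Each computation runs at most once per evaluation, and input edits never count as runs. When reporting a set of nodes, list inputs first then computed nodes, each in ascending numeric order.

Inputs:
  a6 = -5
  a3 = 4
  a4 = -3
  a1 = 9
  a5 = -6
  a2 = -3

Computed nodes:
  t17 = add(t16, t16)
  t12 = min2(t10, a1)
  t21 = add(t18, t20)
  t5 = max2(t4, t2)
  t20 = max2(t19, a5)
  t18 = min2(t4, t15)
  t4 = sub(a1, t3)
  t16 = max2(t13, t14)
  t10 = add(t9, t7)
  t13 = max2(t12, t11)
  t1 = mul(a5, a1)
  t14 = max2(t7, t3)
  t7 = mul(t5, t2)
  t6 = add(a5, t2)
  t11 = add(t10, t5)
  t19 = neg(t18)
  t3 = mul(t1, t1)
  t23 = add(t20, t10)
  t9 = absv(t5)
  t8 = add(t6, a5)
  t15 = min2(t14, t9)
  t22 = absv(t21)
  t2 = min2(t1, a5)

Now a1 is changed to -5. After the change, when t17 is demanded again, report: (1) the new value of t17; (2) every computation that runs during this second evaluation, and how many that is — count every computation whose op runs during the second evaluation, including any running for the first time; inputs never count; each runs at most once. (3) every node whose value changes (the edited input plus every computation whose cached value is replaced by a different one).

t17 now evaluates to 1800.
Run set: t1, t2, t3, t4, t5, t7, t9, t10, t11, t12, t13, t14, t16, t17 (14 run).
Changed values: a1, t1, t2, t3, t4, t5, t7, t9, t10, t11, t12, t13, t14, t16, t17.

Initial pass — values computed on the first demand:
  t1 = mul(-6, 9) = -54
  t2 = min2(-54, -6) = -54
  t3 = mul(-54, -54) = 2916
  t4 = sub(9, 2916) = -2907
  t5 = max2(-2907, -54) = -54
  t7 = mul(-54, -54) = 2916
  t9 = absv(-54) = 54
  t10 = add(54, 2916) = 2970
  t11 = add(2970, -54) = 2916
  t12 = min2(2970, 9) = 9
  t13 = max2(9, 2916) = 2916
  t14 = max2(2916, 2916) = 2916
  t16 = max2(2916, 2916) = 2916
  t17 = add(2916, 2916) = 5832

Second demand — change propagation:
  t1: re-runs because a1 9->-5; new result 30.
  t2: re-runs because t1 -54->30; new result -6.
  t3: re-runs because t1 -54->30; t1 -54->30; new result 900.
  t4: re-runs because a1 9->-5; t3 2916->900; new result -905.
  t5: re-runs because t4 -2907->-905; t2 -54->-6; new result -6.
  t7: re-runs because t5 -54->-6; t2 -54->-6; new result 36.
  t9: re-runs because t5 -54->-6; new result 6.
  t10: re-runs because t9 54->6; t7 2916->36; new result 42.
  t11: re-runs because t10 2970->42; t5 -54->-6; new result 36.
  t12: re-runs because t10 2970->42; a1 9->-5; new result -5.
  t13: re-runs because t12 9->-5; t11 2916->36; new result 36.
  t14: re-runs because t7 2916->36; t3 2916->900; new result 900.
  t16: re-runs because t13 2916->36; t14 2916->900; new result 900.
  t17: re-runs because t16 2916->900; t16 2916->900; new result 1800.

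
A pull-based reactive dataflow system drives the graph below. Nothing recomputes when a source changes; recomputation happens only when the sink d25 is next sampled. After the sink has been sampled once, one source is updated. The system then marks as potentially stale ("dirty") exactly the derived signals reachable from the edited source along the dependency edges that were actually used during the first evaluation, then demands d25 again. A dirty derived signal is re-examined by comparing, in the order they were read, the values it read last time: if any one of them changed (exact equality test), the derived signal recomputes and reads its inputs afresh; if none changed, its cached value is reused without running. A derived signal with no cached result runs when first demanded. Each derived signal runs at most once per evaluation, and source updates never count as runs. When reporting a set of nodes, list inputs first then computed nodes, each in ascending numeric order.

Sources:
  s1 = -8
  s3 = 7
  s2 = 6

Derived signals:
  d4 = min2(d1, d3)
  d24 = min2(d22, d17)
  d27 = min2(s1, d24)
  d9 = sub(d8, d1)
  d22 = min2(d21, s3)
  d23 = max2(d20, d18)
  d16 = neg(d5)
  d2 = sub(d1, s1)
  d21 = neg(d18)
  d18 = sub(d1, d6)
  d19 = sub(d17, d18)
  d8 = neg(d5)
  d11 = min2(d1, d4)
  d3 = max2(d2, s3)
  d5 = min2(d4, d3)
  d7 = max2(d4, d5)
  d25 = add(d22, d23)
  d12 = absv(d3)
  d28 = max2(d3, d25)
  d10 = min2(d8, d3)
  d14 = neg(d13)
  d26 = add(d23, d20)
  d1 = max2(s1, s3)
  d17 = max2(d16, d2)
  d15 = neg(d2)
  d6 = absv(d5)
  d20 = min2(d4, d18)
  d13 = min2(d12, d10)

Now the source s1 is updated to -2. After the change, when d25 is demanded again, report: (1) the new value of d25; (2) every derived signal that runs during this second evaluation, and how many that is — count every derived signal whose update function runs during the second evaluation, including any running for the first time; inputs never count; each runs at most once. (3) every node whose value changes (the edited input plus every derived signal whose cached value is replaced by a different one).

First evaluation (everything demanded from the output):
  d1 = max2(-8, 7) = 7
  d2 = sub(7, -8) = 15
  d3 = max2(15, 7) = 15
  d4 = min2(7, 15) = 7
  d5 = min2(7, 15) = 7
  d6 = absv(7) = 7
  d18 = sub(7, 7) = 0
  d20 = min2(7, 0) = 0
  d21 = neg(0) = 0
  d22 = min2(0, 7) = 0
  d23 = max2(0, 0) = 0
  d25 = add(0, 0) = 0

Propagation after the edit:
  d1: runs — s1 -8->-2; result 7 (same value as before).
  d2: runs — s1 -8->-2; result 9.
  d3: runs — d2 15->9; result 9.
  d4: runs — d3 15->9; result 7 (same value as before).
  d5: runs — d3 15->9; result 7 (same value as before).
  d6: checked — values it read are unchanged (d5 unchanged); reused cached 7 without running.
  d18: checked — values it read are unchanged (d1 unchanged, d6 unchanged); reused cached 0 without running.
  d20: checked — values it read are unchanged (d4 unchanged, d18 unchanged); reused cached 0 without running.
  d21: checked — values it read are unchanged (d18 unchanged); reused cached 0 without running.
  d22: checked — values it read are unchanged (d21 unchanged, s3 unchanged); reused cached 0 without running.
  d23: checked — values it read are unchanged (d20 unchanged, d18 unchanged); reused cached 0 without running.
  d25: checked — values it read are unchanged (d22 unchanged, d23 unchanged); reused cached 0 without running.

Key observation: the cutoff stops propagation at d6 — its inputs' values are unchanged, so it reuses its cache.

New value of d25: 0.
Derived signals that run: d1, d2, d3, d4, d5 — 5 in total.
Values that change: s1, d2, d3.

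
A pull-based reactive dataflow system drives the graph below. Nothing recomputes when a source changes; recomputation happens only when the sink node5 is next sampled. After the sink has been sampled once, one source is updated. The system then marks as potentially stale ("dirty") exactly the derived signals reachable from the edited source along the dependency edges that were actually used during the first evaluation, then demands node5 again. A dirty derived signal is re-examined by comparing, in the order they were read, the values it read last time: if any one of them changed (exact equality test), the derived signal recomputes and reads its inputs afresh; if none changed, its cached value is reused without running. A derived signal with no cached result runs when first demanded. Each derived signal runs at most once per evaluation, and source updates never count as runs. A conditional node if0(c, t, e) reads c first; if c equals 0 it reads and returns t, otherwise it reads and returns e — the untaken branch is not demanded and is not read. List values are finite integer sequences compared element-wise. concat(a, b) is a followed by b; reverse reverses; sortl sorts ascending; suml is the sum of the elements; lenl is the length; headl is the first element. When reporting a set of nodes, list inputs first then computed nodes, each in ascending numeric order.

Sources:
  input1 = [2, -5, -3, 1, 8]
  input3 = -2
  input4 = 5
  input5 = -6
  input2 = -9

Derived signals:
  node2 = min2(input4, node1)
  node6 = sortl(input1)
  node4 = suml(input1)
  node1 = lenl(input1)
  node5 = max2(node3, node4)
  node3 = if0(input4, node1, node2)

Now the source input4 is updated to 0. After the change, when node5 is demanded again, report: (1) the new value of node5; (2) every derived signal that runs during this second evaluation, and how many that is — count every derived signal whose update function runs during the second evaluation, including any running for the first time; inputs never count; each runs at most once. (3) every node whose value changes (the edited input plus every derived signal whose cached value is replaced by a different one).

New value of node5: 5.
Derived signals that run: node3 — 1 in total.
Values that change: input4.
Key observation: a condition flipped, so demand moved to the other branch — node2 is never re-examined.

First evaluation (everything demanded from the output):
  node1 = lenl([2, -5, -3, 1, 8]) = 5
  node2 = min2(5, 5) = 5
  node3 = if0(input4=5 -> else branch node2) = 5
  node4 = suml([2, -5, -3, 1, 8]) = 3
  node5 = max2(5, 3) = 5

Propagation after the edit:
  node2: marked dirty but never re-examined — demand shifted away from it.
  node3: runs — input4 5->0; result 5 (same value as before).
  node5: checked — values it read are unchanged (node3 unchanged, node4 unchanged); reused cached 5 without running.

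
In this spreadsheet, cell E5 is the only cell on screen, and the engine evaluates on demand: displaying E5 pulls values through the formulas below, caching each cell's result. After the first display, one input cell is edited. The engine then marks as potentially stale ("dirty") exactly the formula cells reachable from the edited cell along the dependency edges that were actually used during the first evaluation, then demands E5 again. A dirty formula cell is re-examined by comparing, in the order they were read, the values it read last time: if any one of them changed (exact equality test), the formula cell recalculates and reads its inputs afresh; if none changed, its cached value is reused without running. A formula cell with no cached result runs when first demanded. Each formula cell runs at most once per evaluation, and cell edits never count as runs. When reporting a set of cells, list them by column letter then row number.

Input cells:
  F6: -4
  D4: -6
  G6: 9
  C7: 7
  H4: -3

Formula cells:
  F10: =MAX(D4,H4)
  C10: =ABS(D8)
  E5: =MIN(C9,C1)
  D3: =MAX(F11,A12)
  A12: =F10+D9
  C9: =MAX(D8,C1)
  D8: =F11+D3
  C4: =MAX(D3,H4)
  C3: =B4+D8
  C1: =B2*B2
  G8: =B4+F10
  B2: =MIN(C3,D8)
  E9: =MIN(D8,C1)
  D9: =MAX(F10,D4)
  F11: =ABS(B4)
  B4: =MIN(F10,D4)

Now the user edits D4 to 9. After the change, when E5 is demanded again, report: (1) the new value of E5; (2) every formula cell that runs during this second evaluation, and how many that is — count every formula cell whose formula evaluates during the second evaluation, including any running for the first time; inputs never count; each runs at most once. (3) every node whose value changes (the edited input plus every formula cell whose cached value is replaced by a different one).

Initial pass — values computed on the first demand:
  F10 = MAX(-6, -3) = -3
  B4 = MIN(-3, -6) = -6
  D9 = MAX(-3, -6) = -3
  A12 = -3 + -3 = -6
  F11 = ABS(-6) = 6
  D3 = MAX(6, -6) = 6
  D8 = 6 + 6 = 12
  C3 = -6 + 12 = 6
  B2 = MIN(6, 12) = 6
  C1 = 6 * 6 = 36
  C9 = MAX(12, 36) = 36
  E5 = MIN(36, 36) = 36

Second demand — change propagation:
  F10: re-runs because D4 -6->9; new result 9.
  B4: re-runs because F10 -3->9; D4 -6->9; new result 9.
  D9: re-runs because F10 -3->9; D4 -6->9; new result 9.
  A12: re-runs because F10 -3->9; D9 -3->9; new result 18.
  F11: re-runs because B4 -6->9; new result 9.
  D3: re-runs because F11 6->9; A12 -6->18; new result 18.
  D8: re-runs because F11 6->9; D3 6->18; new result 27.
  C3: re-runs because B4 -6->9; D8 12->27; new result 36.
  B2: re-runs because C3 6->36; D8 12->27; new result 27.
  C1: re-runs because B2 6->27; B2 6->27; new result 729.
  C9: re-runs because D8 12->27; C1 36->729; new result 729.
  E5: re-runs because C9 36->729; C1 36->729; new result 729.

E5 now evaluates to 729.
Run set: A12, B2, B4, C1, C3, C9, D3, D8, D9, E5, F10, F11 (12 run).
Changed values: A12, B2, B4, C1, C3, C9, D3, D4, D8, D9, E5, F10, F11.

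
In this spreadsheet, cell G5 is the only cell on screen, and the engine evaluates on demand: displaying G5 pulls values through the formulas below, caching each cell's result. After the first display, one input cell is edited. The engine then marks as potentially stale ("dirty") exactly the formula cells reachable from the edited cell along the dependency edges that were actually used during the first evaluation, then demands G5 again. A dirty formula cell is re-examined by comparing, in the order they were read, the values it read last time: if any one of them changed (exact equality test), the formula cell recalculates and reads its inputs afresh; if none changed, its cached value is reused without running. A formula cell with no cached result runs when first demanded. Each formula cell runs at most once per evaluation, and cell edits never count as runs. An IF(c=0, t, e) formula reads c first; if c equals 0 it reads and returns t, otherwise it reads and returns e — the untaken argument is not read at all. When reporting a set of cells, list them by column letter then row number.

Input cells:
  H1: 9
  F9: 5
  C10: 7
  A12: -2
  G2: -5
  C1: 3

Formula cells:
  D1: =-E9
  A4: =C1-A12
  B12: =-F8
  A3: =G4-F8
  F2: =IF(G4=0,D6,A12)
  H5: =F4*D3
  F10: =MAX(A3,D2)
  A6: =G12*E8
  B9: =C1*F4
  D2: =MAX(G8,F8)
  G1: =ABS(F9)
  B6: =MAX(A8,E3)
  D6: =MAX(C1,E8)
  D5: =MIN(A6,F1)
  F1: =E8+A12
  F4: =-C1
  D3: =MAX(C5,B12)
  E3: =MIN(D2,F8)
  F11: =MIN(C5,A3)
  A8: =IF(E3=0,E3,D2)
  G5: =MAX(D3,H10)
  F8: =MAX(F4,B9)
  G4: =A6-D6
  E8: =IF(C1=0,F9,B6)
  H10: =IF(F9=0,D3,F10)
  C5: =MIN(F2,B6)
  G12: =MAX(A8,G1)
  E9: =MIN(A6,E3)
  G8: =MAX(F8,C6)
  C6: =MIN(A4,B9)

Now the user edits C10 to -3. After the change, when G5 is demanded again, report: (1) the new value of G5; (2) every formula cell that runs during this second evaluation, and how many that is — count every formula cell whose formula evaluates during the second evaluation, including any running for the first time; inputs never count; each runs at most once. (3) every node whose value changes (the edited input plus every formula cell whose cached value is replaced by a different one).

G5 now evaluates to 3.
Run set: none (0 run).
Changed values: C10.
The important point: nothing the output needs ever reads C10, so the edit is invisible to it.

Initial pass — values computed on the first demand:
  A4 = 3 - -2 = 5
  F4 = -(3) = -3
  B9 = 3 * -3 = -9
  C6 = MIN(5, -9) = -9
  F8 = MAX(-3, -9) = -3
  B12 = -(-3) = 3
  G1 = ABS(5) = 5
  G8 = MAX(-3, -9) = -3
  D2 = MAX(-3, -3) = -3
  E3 = MIN(-3, -3) = -3
  A8 = IF(E3=0: E3=-3 -> else branch D2) = -3
  B6 = MAX(-3, -3) = -3
  E8 = IF(C1=0: C1=3 -> else branch B6) = -3
  D6 = MAX(3, -3) = 3
  G12 = MAX(-3, 5) = 5
  A6 = 5 * -3 = -15
  G4 = -15 - 3 = -18
  A3 = -18 - -3 = -15
  F2 = IF(G4=0: G4=-18 -> else branch A12) = -2
  C5 = MIN(-2, -3) = -3
  D3 = MAX(-3, 3) = 3
  F10 = MAX(-15, -3) = -3
  H10 = IF(F9=0: F9=5 -> else branch F10) = -3
  G5 = MAX(3, -3) = 3

Second demand — change propagation:
  no demanded computation ever read C10, so the edit dirties nothing and nothing runs.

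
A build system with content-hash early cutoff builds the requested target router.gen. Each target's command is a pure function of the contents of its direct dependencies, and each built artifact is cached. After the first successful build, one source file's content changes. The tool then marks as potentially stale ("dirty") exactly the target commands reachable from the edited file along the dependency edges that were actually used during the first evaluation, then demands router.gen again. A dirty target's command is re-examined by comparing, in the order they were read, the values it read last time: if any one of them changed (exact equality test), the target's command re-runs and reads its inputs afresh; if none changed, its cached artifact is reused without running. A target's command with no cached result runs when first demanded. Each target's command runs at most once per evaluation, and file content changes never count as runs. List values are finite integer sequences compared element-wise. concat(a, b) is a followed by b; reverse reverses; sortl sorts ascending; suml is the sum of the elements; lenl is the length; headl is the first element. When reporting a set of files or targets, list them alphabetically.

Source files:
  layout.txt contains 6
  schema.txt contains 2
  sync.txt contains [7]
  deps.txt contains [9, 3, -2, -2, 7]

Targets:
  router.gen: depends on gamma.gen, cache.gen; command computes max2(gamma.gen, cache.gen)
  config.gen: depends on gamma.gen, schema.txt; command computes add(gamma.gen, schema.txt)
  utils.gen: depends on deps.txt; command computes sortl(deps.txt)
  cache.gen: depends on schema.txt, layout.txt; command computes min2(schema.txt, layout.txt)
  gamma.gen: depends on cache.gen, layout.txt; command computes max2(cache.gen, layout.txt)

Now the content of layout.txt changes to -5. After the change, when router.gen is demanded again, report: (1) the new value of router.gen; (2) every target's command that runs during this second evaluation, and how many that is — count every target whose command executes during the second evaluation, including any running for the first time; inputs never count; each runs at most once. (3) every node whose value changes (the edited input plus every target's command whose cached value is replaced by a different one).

First evaluation (everything demanded from the output):
  cache.gen = min2(2, 6) = 2
  gamma.gen = max2(2, 6) = 6
  router.gen = max2(6, 2) = 6

Propagation after the edit:
  cache.gen: runs — layout.txt 6->-5; result -5.
  gamma.gen: runs — cache.gen 2->-5; layout.txt 6->-5; result -5.
  router.gen: runs — gamma.gen 6->-5; cache.gen 2->-5; result -5.

New value of router.gen: -5.
Target commands that run: cache.gen, gamma.gen, router.gen — 3 in total.
Values that change: cache.gen, gamma.gen, layout.txt, router.gen.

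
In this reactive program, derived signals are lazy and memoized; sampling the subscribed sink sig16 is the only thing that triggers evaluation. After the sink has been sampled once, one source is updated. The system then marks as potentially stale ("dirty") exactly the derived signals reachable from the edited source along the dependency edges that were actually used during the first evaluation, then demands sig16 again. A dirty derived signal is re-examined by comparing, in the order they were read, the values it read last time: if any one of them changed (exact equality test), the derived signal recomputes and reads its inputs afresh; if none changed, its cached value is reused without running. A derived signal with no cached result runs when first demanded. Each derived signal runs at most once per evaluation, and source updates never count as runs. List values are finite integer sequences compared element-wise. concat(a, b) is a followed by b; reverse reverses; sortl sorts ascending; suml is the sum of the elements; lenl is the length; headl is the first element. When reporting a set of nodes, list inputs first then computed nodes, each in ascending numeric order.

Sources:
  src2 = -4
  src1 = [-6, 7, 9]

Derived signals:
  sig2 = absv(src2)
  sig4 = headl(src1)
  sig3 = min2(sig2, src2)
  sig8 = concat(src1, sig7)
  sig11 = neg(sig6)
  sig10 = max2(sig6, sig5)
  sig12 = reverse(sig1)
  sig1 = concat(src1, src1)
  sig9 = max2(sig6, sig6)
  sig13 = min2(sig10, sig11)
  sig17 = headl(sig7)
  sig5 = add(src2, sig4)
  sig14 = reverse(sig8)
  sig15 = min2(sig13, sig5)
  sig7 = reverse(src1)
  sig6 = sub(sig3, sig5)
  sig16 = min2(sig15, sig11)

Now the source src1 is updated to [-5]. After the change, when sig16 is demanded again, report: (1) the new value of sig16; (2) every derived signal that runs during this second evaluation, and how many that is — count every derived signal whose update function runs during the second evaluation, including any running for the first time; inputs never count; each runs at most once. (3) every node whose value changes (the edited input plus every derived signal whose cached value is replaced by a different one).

First demand of the output computes:
  sig2 = absv(-4) = 4
  sig3 = min2(4, -4) = -4
  sig4 = headl([-6, 7, 9]) = -6
  sig5 = add(-4, -6) = -10
  sig6 = sub(-4, -10) = 6
  sig10 = max2(6, -10) = 6
  sig11 = neg(6) = -6
  sig13 = min2(6, -6) = -6
  sig15 = min2(-6, -10) = -10
  sig16 = min2(-10, -6) = -10

After the edit, cleaning proceeds:
  sig4: a read changed (src1 [-6, 7, 9]->[-5]) — executes, giving -5.
  sig5: a read changed (sig4 -6->-5) — executes, giving -9.
  sig6: a read changed (sig5 -10->-9) — executes, giving 5.
  sig10: a read changed (sig6 6->5; sig5 -10->-9) — executes, giving 5.
  sig11: a read changed (sig6 6->5) — executes, giving -5.
  sig13: a read changed (sig10 6->5; sig11 -6->-5) — executes, giving -5.
  sig15: a read changed (sig13 -6->-5; sig5 -10->-9) — executes, giving -9.
  sig16: a read changed (sig15 -10->-9; sig11 -6->-5) — executes, giving -9.

Demanding sig16 again yields -9.
8 derived signals run: sig4, sig5, sig6, sig10, sig11, sig13, sig15, sig16.
The nodes whose values change: src1, sig4, sig5, sig6, sig10, sig11, sig13, sig15, sig16.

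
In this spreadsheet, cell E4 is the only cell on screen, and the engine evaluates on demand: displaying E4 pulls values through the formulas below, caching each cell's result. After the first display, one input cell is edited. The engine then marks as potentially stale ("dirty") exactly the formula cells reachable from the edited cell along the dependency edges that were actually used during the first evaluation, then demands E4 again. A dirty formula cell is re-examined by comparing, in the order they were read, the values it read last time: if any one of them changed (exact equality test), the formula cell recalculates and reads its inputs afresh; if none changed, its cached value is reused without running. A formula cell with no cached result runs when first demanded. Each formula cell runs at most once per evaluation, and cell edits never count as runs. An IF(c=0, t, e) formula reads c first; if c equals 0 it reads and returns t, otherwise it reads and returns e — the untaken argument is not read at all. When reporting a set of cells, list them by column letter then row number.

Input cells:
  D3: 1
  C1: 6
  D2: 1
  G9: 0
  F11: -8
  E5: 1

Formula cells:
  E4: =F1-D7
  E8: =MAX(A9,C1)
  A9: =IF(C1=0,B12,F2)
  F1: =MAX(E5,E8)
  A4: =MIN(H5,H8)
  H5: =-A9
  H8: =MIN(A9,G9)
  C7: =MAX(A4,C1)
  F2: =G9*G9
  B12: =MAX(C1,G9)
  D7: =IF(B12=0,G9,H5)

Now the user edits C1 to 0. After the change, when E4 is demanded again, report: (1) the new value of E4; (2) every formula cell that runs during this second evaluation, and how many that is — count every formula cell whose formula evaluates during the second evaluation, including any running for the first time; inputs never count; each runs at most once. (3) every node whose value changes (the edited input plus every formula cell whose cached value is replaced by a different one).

E4 now evaluates to 1.
Run set: A9, B12, D7, E4, E8, F1 (6 run).
Changed values: B12, C1, E4, E8, F1.
The important point: the flipped condition redirects demand; H5 is left stale, never re-checked.

Initial pass — values computed on the first demand:
  B12 = MAX(6, 0) = 6
  F2 = 0 * 0 = 0
  A9 = IF(C1=0: C1=6 -> else branch F2) = 0
  E8 = MAX(0, 6) = 6
  F1 = MAX(1, 6) = 6
  H5 = -(0) = 0
  D7 = IF(B12=0: B12=6 -> else branch H5) = 0
  E4 = 6 - 0 = 6

Second demand — change propagation:
  B12: re-runs because C1 6->0; new result 0.
  A9: re-runs because C1 6->0; new result 0 (unchanged).
  E8: re-runs because C1 6->0; new result 0.
  F1: re-runs because E8 6->0; new result 1.
  H5: dirty yet unreached — the second evaluation never asks for it.
  D7: re-runs because B12 6->0; new result 0 (unchanged).
  E4: re-runs because F1 6->1; new result 1.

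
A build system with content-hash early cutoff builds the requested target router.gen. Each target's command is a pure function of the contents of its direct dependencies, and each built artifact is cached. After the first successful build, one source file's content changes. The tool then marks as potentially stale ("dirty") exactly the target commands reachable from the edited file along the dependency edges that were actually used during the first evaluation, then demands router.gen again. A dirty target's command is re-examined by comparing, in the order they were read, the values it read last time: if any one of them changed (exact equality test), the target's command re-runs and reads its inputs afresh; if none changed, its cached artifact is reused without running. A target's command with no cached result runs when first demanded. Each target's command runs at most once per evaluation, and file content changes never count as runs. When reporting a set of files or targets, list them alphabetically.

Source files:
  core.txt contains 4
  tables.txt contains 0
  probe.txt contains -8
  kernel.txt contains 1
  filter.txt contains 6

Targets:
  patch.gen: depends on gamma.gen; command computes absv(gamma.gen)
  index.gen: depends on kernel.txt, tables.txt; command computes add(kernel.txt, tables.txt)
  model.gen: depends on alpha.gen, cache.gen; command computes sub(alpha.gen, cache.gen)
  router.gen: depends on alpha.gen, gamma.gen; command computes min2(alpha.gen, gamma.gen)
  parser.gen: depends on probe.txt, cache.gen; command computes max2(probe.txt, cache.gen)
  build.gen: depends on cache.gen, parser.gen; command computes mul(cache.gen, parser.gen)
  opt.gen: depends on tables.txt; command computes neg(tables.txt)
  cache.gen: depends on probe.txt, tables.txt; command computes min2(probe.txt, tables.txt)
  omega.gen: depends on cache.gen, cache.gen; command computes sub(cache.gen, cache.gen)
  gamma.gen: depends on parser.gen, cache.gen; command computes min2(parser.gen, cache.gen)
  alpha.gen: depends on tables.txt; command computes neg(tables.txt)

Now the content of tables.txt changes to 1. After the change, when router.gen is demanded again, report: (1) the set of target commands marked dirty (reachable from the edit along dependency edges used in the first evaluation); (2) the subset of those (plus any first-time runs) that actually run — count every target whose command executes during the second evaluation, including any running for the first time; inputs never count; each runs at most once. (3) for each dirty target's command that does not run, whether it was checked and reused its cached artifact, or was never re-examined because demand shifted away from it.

Marked dirty: alpha.gen, cache.gen, gamma.gen, parser.gen, router.gen.
Target commands that run: alpha.gen, cache.gen, router.gen — 3 in total.
Checked but reused from cache: gamma.gen, parser.gen.
Key observation: the cutoff stops propagation at parser.gen — its inputs' values are unchanged, so it reuses its cache.

First evaluation (everything demanded from the output):
  alpha.gen = neg(0) = 0
  cache.gen = min2(-8, 0) = -8
  parser.gen = max2(-8, -8) = -8
  gamma.gen = min2(-8, -8) = -8
  router.gen = min2(0, -8) = -8

Propagation after the edit:
  alpha.gen: runs — tables.txt 0->1; result -1.
  cache.gen: runs — tables.txt 0->1; result -8 (same value as before).
  parser.gen: checked — values it read are unchanged (probe.txt unchanged, cache.gen unchanged); reused cached -8 without running.
  gamma.gen: checked — values it read are unchanged (parser.gen unchanged, cache.gen unchanged); reused cached -8 without running.
  router.gen: runs — alpha.gen 0->-1; result -8 (same value as before).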